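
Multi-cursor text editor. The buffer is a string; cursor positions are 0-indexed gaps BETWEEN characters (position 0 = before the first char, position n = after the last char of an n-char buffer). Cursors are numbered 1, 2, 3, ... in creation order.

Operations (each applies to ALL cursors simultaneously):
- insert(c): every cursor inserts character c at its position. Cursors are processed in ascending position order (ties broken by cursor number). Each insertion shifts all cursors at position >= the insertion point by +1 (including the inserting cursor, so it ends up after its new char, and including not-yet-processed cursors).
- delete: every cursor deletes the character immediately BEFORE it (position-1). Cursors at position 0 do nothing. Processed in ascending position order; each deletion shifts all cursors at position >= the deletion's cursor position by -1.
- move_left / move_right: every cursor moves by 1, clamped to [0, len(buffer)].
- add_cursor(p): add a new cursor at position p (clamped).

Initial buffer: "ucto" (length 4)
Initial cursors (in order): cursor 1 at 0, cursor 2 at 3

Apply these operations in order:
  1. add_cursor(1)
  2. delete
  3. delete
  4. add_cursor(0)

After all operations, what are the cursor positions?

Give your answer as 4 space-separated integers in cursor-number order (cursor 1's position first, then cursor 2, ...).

After op 1 (add_cursor(1)): buffer="ucto" (len 4), cursors c1@0 c3@1 c2@3, authorship ....
After op 2 (delete): buffer="co" (len 2), cursors c1@0 c3@0 c2@1, authorship ..
After op 3 (delete): buffer="o" (len 1), cursors c1@0 c2@0 c3@0, authorship .
After op 4 (add_cursor(0)): buffer="o" (len 1), cursors c1@0 c2@0 c3@0 c4@0, authorship .

Answer: 0 0 0 0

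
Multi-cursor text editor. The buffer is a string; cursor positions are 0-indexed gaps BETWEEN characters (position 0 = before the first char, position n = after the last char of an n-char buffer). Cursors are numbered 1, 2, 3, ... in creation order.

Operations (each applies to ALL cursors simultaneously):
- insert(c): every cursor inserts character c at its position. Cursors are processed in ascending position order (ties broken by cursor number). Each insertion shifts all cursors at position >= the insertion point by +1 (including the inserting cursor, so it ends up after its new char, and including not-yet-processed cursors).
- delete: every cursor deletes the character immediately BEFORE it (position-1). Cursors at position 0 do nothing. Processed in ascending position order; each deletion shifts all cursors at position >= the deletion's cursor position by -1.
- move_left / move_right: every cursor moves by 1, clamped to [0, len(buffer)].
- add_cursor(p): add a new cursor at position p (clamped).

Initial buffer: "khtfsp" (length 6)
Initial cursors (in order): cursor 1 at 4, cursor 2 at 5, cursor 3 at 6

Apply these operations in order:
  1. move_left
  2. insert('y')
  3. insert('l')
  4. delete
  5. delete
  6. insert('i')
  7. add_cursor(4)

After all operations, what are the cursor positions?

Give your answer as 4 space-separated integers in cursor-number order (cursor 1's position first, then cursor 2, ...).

Answer: 4 6 8 4

Derivation:
After op 1 (move_left): buffer="khtfsp" (len 6), cursors c1@3 c2@4 c3@5, authorship ......
After op 2 (insert('y')): buffer="khtyfysyp" (len 9), cursors c1@4 c2@6 c3@8, authorship ...1.2.3.
After op 3 (insert('l')): buffer="khtylfylsylp" (len 12), cursors c1@5 c2@8 c3@11, authorship ...11.22.33.
After op 4 (delete): buffer="khtyfysyp" (len 9), cursors c1@4 c2@6 c3@8, authorship ...1.2.3.
After op 5 (delete): buffer="khtfsp" (len 6), cursors c1@3 c2@4 c3@5, authorship ......
After op 6 (insert('i')): buffer="khtifisip" (len 9), cursors c1@4 c2@6 c3@8, authorship ...1.2.3.
After op 7 (add_cursor(4)): buffer="khtifisip" (len 9), cursors c1@4 c4@4 c2@6 c3@8, authorship ...1.2.3.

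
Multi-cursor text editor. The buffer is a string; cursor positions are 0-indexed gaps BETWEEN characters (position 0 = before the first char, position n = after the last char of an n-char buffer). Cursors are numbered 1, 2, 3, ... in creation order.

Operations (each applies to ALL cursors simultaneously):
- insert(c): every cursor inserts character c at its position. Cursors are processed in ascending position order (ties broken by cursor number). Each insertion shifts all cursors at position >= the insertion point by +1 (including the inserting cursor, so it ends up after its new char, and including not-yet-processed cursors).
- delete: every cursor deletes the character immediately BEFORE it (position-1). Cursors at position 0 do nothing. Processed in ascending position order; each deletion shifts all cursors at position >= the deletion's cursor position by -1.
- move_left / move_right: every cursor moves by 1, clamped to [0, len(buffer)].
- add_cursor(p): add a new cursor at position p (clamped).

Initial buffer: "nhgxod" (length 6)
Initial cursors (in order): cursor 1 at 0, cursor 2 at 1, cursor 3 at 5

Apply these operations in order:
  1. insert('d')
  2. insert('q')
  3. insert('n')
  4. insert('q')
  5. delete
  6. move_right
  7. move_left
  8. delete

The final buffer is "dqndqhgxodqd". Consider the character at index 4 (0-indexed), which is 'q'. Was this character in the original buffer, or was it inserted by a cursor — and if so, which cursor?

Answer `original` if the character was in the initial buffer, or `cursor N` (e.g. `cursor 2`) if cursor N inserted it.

After op 1 (insert('d')): buffer="dndhgxodd" (len 9), cursors c1@1 c2@3 c3@8, authorship 1.2....3.
After op 2 (insert('q')): buffer="dqndqhgxodqd" (len 12), cursors c1@2 c2@5 c3@11, authorship 11.22....33.
After op 3 (insert('n')): buffer="dqnndqnhgxodqnd" (len 15), cursors c1@3 c2@7 c3@14, authorship 111.222....333.
After op 4 (insert('q')): buffer="dqnqndqnqhgxodqnqd" (len 18), cursors c1@4 c2@9 c3@17, authorship 1111.2222....3333.
After op 5 (delete): buffer="dqnndqnhgxodqnd" (len 15), cursors c1@3 c2@7 c3@14, authorship 111.222....333.
After op 6 (move_right): buffer="dqnndqnhgxodqnd" (len 15), cursors c1@4 c2@8 c3@15, authorship 111.222....333.
After op 7 (move_left): buffer="dqnndqnhgxodqnd" (len 15), cursors c1@3 c2@7 c3@14, authorship 111.222....333.
After op 8 (delete): buffer="dqndqhgxodqd" (len 12), cursors c1@2 c2@5 c3@11, authorship 11.22....33.
Authorship (.=original, N=cursor N): 1 1 . 2 2 . . . . 3 3 .
Index 4: author = 2

Answer: cursor 2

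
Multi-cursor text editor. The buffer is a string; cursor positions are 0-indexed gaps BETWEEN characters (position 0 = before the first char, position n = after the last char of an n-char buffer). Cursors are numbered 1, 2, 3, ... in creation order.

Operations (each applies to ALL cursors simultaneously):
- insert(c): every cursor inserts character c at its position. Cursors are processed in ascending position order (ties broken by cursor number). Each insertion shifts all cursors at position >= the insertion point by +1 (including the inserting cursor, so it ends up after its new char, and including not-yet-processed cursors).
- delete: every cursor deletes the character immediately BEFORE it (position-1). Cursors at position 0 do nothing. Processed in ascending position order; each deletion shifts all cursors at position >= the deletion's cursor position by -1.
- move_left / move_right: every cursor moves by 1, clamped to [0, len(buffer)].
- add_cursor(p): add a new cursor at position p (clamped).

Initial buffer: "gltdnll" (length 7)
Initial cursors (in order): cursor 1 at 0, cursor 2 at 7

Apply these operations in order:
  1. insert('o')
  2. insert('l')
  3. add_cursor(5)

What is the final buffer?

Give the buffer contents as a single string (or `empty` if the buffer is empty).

Answer: olgltdnllol

Derivation:
After op 1 (insert('o')): buffer="ogltdnllo" (len 9), cursors c1@1 c2@9, authorship 1.......2
After op 2 (insert('l')): buffer="olgltdnllol" (len 11), cursors c1@2 c2@11, authorship 11.......22
After op 3 (add_cursor(5)): buffer="olgltdnllol" (len 11), cursors c1@2 c3@5 c2@11, authorship 11.......22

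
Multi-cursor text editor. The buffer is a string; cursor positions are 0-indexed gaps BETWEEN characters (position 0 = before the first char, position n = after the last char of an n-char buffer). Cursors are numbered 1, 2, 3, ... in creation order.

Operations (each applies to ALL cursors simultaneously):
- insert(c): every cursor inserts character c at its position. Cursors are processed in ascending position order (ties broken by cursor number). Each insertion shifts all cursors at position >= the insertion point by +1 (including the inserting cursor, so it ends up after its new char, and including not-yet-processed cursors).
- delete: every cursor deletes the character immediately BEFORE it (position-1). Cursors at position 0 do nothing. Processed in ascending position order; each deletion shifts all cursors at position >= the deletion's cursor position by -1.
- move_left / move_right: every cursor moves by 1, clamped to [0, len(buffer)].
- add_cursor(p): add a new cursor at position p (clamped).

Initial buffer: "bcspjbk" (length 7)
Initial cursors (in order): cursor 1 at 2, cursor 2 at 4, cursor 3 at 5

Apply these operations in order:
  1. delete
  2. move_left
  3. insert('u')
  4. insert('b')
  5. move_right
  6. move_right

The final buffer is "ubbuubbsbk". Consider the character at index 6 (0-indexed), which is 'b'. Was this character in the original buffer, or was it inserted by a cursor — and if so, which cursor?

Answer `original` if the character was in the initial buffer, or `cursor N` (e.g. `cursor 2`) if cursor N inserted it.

Answer: cursor 3

Derivation:
After op 1 (delete): buffer="bsbk" (len 4), cursors c1@1 c2@2 c3@2, authorship ....
After op 2 (move_left): buffer="bsbk" (len 4), cursors c1@0 c2@1 c3@1, authorship ....
After op 3 (insert('u')): buffer="ubuusbk" (len 7), cursors c1@1 c2@4 c3@4, authorship 1.23...
After op 4 (insert('b')): buffer="ubbuubbsbk" (len 10), cursors c1@2 c2@7 c3@7, authorship 11.2323...
After op 5 (move_right): buffer="ubbuubbsbk" (len 10), cursors c1@3 c2@8 c3@8, authorship 11.2323...
After op 6 (move_right): buffer="ubbuubbsbk" (len 10), cursors c1@4 c2@9 c3@9, authorship 11.2323...
Authorship (.=original, N=cursor N): 1 1 . 2 3 2 3 . . .
Index 6: author = 3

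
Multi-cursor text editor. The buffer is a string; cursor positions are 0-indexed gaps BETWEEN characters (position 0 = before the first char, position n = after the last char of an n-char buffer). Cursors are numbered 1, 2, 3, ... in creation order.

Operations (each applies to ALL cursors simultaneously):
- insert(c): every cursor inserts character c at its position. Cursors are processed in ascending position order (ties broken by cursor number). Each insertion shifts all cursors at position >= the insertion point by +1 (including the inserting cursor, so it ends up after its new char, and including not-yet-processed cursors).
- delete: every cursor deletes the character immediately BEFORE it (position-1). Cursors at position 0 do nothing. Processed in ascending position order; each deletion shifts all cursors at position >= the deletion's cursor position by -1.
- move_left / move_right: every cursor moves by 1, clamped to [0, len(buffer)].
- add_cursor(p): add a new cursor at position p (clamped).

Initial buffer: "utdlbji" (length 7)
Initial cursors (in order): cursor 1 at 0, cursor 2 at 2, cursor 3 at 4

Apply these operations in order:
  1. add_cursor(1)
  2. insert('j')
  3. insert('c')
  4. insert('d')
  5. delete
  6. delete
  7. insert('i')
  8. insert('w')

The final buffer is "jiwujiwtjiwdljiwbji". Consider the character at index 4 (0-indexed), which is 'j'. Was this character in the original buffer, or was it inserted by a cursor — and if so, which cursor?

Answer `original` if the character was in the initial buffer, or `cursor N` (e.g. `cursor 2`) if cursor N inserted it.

Answer: cursor 4

Derivation:
After op 1 (add_cursor(1)): buffer="utdlbji" (len 7), cursors c1@0 c4@1 c2@2 c3@4, authorship .......
After op 2 (insert('j')): buffer="jujtjdljbji" (len 11), cursors c1@1 c4@3 c2@5 c3@8, authorship 1.4.2..3...
After op 3 (insert('c')): buffer="jcujctjcdljcbji" (len 15), cursors c1@2 c4@5 c2@8 c3@12, authorship 11.44.22..33...
After op 4 (insert('d')): buffer="jcdujcdtjcddljcdbji" (len 19), cursors c1@3 c4@7 c2@11 c3@16, authorship 111.444.222..333...
After op 5 (delete): buffer="jcujctjcdljcbji" (len 15), cursors c1@2 c4@5 c2@8 c3@12, authorship 11.44.22..33...
After op 6 (delete): buffer="jujtjdljbji" (len 11), cursors c1@1 c4@3 c2@5 c3@8, authorship 1.4.2..3...
After op 7 (insert('i')): buffer="jiujitjidljibji" (len 15), cursors c1@2 c4@5 c2@8 c3@12, authorship 11.44.22..33...
After op 8 (insert('w')): buffer="jiwujiwtjiwdljiwbji" (len 19), cursors c1@3 c4@7 c2@11 c3@16, authorship 111.444.222..333...
Authorship (.=original, N=cursor N): 1 1 1 . 4 4 4 . 2 2 2 . . 3 3 3 . . .
Index 4: author = 4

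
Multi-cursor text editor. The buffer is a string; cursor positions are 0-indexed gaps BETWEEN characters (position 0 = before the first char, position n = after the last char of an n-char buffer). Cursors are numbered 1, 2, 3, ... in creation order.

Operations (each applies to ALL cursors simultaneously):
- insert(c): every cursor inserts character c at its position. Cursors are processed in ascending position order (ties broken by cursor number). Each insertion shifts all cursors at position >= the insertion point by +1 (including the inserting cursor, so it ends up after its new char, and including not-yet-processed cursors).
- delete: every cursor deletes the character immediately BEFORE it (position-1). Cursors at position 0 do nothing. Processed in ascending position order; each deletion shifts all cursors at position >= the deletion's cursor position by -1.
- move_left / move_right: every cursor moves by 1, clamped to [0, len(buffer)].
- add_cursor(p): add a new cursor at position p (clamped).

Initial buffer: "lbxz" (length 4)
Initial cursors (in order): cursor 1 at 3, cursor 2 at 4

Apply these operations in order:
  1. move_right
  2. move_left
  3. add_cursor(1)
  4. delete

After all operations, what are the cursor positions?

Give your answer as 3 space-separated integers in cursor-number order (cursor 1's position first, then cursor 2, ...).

Answer: 0 0 0

Derivation:
After op 1 (move_right): buffer="lbxz" (len 4), cursors c1@4 c2@4, authorship ....
After op 2 (move_left): buffer="lbxz" (len 4), cursors c1@3 c2@3, authorship ....
After op 3 (add_cursor(1)): buffer="lbxz" (len 4), cursors c3@1 c1@3 c2@3, authorship ....
After op 4 (delete): buffer="z" (len 1), cursors c1@0 c2@0 c3@0, authorship .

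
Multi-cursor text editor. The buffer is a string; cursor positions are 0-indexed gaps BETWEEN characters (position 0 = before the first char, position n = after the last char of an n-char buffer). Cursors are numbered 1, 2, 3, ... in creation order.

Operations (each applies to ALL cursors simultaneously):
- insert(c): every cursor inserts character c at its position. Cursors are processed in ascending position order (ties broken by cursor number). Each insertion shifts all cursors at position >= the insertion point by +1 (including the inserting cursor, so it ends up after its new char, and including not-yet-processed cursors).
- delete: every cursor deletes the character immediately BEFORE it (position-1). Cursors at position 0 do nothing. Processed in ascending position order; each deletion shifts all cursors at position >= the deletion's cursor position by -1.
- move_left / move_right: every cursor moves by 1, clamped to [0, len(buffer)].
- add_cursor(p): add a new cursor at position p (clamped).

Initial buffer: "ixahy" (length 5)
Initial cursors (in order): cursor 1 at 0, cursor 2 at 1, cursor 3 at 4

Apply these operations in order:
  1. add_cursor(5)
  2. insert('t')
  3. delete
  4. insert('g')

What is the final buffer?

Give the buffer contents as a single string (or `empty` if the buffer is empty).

After op 1 (add_cursor(5)): buffer="ixahy" (len 5), cursors c1@0 c2@1 c3@4 c4@5, authorship .....
After op 2 (insert('t')): buffer="titxahtyt" (len 9), cursors c1@1 c2@3 c3@7 c4@9, authorship 1.2...3.4
After op 3 (delete): buffer="ixahy" (len 5), cursors c1@0 c2@1 c3@4 c4@5, authorship .....
After op 4 (insert('g')): buffer="gigxahgyg" (len 9), cursors c1@1 c2@3 c3@7 c4@9, authorship 1.2...3.4

Answer: gigxahgyg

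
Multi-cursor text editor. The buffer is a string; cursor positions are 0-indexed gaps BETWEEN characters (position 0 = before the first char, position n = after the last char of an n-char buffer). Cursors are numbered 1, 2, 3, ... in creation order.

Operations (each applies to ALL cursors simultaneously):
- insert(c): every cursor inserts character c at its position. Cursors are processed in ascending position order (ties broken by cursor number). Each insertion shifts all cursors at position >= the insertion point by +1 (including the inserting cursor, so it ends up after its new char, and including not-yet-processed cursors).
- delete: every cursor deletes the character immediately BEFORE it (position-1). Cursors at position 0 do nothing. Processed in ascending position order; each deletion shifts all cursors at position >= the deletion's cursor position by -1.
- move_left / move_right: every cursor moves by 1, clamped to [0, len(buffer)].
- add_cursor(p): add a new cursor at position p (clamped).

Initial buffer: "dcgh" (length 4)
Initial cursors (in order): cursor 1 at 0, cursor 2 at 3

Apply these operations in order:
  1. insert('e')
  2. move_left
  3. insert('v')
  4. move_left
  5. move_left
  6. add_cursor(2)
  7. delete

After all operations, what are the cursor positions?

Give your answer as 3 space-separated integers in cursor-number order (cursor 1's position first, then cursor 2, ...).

After op 1 (insert('e')): buffer="edcgeh" (len 6), cursors c1@1 c2@5, authorship 1...2.
After op 2 (move_left): buffer="edcgeh" (len 6), cursors c1@0 c2@4, authorship 1...2.
After op 3 (insert('v')): buffer="vedcgveh" (len 8), cursors c1@1 c2@6, authorship 11...22.
After op 4 (move_left): buffer="vedcgveh" (len 8), cursors c1@0 c2@5, authorship 11...22.
After op 5 (move_left): buffer="vedcgveh" (len 8), cursors c1@0 c2@4, authorship 11...22.
After op 6 (add_cursor(2)): buffer="vedcgveh" (len 8), cursors c1@0 c3@2 c2@4, authorship 11...22.
After op 7 (delete): buffer="vdgveh" (len 6), cursors c1@0 c3@1 c2@2, authorship 1..22.

Answer: 0 2 1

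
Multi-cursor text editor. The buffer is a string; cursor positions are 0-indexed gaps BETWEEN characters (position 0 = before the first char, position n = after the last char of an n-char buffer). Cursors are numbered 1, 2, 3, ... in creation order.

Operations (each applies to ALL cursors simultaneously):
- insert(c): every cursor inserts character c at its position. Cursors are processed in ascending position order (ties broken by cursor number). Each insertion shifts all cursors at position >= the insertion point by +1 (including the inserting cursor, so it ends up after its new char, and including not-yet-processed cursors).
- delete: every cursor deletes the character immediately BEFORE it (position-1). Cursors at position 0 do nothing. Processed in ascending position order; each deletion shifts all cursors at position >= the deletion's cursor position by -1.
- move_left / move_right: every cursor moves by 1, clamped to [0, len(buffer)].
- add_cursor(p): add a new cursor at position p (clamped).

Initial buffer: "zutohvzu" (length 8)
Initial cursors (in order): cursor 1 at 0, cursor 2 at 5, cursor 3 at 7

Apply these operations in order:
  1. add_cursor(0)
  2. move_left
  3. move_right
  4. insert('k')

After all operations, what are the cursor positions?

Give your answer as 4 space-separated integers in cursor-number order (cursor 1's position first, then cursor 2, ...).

After op 1 (add_cursor(0)): buffer="zutohvzu" (len 8), cursors c1@0 c4@0 c2@5 c3@7, authorship ........
After op 2 (move_left): buffer="zutohvzu" (len 8), cursors c1@0 c4@0 c2@4 c3@6, authorship ........
After op 3 (move_right): buffer="zutohvzu" (len 8), cursors c1@1 c4@1 c2@5 c3@7, authorship ........
After op 4 (insert('k')): buffer="zkkutohkvzku" (len 12), cursors c1@3 c4@3 c2@8 c3@11, authorship .14....2..3.

Answer: 3 8 11 3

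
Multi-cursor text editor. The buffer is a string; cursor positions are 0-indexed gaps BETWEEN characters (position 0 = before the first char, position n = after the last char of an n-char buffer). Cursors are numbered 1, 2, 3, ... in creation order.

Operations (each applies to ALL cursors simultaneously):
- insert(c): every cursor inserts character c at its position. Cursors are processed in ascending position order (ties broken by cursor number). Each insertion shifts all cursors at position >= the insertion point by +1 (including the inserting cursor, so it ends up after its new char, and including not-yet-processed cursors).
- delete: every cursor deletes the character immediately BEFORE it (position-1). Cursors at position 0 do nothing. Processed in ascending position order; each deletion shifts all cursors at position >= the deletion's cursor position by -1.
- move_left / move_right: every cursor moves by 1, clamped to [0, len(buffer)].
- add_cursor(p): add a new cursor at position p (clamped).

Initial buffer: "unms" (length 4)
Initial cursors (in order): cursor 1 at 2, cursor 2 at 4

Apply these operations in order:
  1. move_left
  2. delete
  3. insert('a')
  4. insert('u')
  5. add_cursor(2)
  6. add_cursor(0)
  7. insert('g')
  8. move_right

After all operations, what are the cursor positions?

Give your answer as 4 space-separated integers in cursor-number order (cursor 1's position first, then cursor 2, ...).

Answer: 6 10 6 2

Derivation:
After op 1 (move_left): buffer="unms" (len 4), cursors c1@1 c2@3, authorship ....
After op 2 (delete): buffer="ns" (len 2), cursors c1@0 c2@1, authorship ..
After op 3 (insert('a')): buffer="anas" (len 4), cursors c1@1 c2@3, authorship 1.2.
After op 4 (insert('u')): buffer="aunaus" (len 6), cursors c1@2 c2@5, authorship 11.22.
After op 5 (add_cursor(2)): buffer="aunaus" (len 6), cursors c1@2 c3@2 c2@5, authorship 11.22.
After op 6 (add_cursor(0)): buffer="aunaus" (len 6), cursors c4@0 c1@2 c3@2 c2@5, authorship 11.22.
After op 7 (insert('g')): buffer="gauggnaugs" (len 10), cursors c4@1 c1@5 c3@5 c2@9, authorship 41113.222.
After op 8 (move_right): buffer="gauggnaugs" (len 10), cursors c4@2 c1@6 c3@6 c2@10, authorship 41113.222.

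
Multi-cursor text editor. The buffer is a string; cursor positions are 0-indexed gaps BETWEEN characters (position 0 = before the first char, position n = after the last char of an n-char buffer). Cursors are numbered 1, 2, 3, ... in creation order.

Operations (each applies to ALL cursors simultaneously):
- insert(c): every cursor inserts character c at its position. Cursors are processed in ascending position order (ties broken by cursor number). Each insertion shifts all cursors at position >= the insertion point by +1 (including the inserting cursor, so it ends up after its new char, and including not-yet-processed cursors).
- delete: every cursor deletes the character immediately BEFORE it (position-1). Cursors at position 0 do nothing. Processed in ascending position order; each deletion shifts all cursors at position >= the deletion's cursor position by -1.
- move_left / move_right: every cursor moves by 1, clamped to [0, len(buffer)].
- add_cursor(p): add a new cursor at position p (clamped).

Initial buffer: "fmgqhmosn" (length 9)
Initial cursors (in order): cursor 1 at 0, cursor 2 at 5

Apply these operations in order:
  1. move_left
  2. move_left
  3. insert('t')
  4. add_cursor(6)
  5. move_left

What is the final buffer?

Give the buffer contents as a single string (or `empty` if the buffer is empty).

Answer: tfmgtqhmosn

Derivation:
After op 1 (move_left): buffer="fmgqhmosn" (len 9), cursors c1@0 c2@4, authorship .........
After op 2 (move_left): buffer="fmgqhmosn" (len 9), cursors c1@0 c2@3, authorship .........
After op 3 (insert('t')): buffer="tfmgtqhmosn" (len 11), cursors c1@1 c2@5, authorship 1...2......
After op 4 (add_cursor(6)): buffer="tfmgtqhmosn" (len 11), cursors c1@1 c2@5 c3@6, authorship 1...2......
After op 5 (move_left): buffer="tfmgtqhmosn" (len 11), cursors c1@0 c2@4 c3@5, authorship 1...2......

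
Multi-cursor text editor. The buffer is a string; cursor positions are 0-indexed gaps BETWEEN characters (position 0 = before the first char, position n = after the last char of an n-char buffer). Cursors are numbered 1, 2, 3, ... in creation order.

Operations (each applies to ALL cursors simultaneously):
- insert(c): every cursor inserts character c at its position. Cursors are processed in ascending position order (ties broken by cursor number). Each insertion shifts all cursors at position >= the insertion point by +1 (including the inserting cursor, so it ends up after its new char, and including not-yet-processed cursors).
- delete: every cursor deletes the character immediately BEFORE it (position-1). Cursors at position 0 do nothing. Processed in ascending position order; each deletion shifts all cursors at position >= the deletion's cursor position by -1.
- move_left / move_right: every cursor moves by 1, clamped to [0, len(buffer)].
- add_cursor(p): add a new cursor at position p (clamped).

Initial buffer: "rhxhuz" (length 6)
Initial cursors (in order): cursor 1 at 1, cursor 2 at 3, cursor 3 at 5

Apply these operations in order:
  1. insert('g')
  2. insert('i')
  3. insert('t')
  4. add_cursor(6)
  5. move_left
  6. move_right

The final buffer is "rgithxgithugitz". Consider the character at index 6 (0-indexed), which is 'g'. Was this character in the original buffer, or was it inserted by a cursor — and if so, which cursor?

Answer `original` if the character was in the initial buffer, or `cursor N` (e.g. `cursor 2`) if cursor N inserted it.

After op 1 (insert('g')): buffer="rghxghugz" (len 9), cursors c1@2 c2@5 c3@8, authorship .1..2..3.
After op 2 (insert('i')): buffer="rgihxgihugiz" (len 12), cursors c1@3 c2@7 c3@11, authorship .11..22..33.
After op 3 (insert('t')): buffer="rgithxgithugitz" (len 15), cursors c1@4 c2@9 c3@14, authorship .111..222..333.
After op 4 (add_cursor(6)): buffer="rgithxgithugitz" (len 15), cursors c1@4 c4@6 c2@9 c3@14, authorship .111..222..333.
After op 5 (move_left): buffer="rgithxgithugitz" (len 15), cursors c1@3 c4@5 c2@8 c3@13, authorship .111..222..333.
After op 6 (move_right): buffer="rgithxgithugitz" (len 15), cursors c1@4 c4@6 c2@9 c3@14, authorship .111..222..333.
Authorship (.=original, N=cursor N): . 1 1 1 . . 2 2 2 . . 3 3 3 .
Index 6: author = 2

Answer: cursor 2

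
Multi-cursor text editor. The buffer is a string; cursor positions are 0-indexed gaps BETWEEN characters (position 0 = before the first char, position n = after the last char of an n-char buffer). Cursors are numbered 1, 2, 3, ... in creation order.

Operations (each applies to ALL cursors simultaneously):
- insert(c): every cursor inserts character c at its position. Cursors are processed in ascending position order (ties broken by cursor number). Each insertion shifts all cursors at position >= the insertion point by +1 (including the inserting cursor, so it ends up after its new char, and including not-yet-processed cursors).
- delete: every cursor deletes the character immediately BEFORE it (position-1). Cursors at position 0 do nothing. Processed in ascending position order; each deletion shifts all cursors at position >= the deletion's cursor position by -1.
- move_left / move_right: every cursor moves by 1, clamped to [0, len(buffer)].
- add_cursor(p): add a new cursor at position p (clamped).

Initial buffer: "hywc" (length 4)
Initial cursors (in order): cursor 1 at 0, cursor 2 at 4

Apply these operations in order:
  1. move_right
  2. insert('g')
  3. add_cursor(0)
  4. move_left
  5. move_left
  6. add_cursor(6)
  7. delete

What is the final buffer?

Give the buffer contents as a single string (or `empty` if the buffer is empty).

Answer: hgyc

Derivation:
After op 1 (move_right): buffer="hywc" (len 4), cursors c1@1 c2@4, authorship ....
After op 2 (insert('g')): buffer="hgywcg" (len 6), cursors c1@2 c2@6, authorship .1...2
After op 3 (add_cursor(0)): buffer="hgywcg" (len 6), cursors c3@0 c1@2 c2@6, authorship .1...2
After op 4 (move_left): buffer="hgywcg" (len 6), cursors c3@0 c1@1 c2@5, authorship .1...2
After op 5 (move_left): buffer="hgywcg" (len 6), cursors c1@0 c3@0 c2@4, authorship .1...2
After op 6 (add_cursor(6)): buffer="hgywcg" (len 6), cursors c1@0 c3@0 c2@4 c4@6, authorship .1...2
After op 7 (delete): buffer="hgyc" (len 4), cursors c1@0 c3@0 c2@3 c4@4, authorship .1..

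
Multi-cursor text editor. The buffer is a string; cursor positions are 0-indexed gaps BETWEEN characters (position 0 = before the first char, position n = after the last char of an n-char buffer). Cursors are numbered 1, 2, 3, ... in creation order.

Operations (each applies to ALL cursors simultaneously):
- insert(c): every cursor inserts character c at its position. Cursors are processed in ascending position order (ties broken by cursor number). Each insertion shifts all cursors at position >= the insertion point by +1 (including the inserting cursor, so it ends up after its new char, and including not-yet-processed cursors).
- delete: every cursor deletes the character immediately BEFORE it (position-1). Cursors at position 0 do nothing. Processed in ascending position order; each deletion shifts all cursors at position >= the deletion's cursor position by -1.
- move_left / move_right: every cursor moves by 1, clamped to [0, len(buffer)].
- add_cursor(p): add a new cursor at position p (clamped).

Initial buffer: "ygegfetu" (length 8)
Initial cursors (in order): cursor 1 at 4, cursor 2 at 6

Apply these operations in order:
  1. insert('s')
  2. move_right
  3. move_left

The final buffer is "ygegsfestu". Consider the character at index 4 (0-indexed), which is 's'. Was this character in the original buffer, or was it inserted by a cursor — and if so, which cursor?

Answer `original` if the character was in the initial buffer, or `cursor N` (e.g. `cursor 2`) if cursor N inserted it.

Answer: cursor 1

Derivation:
After op 1 (insert('s')): buffer="ygegsfestu" (len 10), cursors c1@5 c2@8, authorship ....1..2..
After op 2 (move_right): buffer="ygegsfestu" (len 10), cursors c1@6 c2@9, authorship ....1..2..
After op 3 (move_left): buffer="ygegsfestu" (len 10), cursors c1@5 c2@8, authorship ....1..2..
Authorship (.=original, N=cursor N): . . . . 1 . . 2 . .
Index 4: author = 1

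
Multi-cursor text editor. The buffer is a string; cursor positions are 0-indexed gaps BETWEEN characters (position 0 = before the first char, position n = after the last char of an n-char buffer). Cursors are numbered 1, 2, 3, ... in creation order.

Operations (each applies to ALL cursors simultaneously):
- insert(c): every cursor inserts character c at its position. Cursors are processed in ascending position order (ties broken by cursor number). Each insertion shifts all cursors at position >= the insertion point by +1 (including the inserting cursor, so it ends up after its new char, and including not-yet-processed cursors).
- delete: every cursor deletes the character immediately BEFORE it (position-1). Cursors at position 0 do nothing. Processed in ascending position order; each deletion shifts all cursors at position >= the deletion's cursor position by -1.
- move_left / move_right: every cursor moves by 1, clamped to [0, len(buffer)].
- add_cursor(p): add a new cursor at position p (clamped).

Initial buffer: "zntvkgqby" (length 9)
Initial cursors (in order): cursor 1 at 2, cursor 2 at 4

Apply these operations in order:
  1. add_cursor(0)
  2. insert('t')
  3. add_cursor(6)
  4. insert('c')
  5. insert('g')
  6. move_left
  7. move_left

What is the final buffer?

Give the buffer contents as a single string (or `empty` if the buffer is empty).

Answer: tcgzntcgtvcgtcgkgqby

Derivation:
After op 1 (add_cursor(0)): buffer="zntvkgqby" (len 9), cursors c3@0 c1@2 c2@4, authorship .........
After op 2 (insert('t')): buffer="tznttvtkgqby" (len 12), cursors c3@1 c1@4 c2@7, authorship 3..1..2.....
After op 3 (add_cursor(6)): buffer="tznttvtkgqby" (len 12), cursors c3@1 c1@4 c4@6 c2@7, authorship 3..1..2.....
After op 4 (insert('c')): buffer="tczntctvctckgqby" (len 16), cursors c3@2 c1@6 c4@9 c2@11, authorship 33..11..422.....
After op 5 (insert('g')): buffer="tcgzntcgtvcgtcgkgqby" (len 20), cursors c3@3 c1@8 c4@12 c2@15, authorship 333..111..44222.....
After op 6 (move_left): buffer="tcgzntcgtvcgtcgkgqby" (len 20), cursors c3@2 c1@7 c4@11 c2@14, authorship 333..111..44222.....
After op 7 (move_left): buffer="tcgzntcgtvcgtcgkgqby" (len 20), cursors c3@1 c1@6 c4@10 c2@13, authorship 333..111..44222.....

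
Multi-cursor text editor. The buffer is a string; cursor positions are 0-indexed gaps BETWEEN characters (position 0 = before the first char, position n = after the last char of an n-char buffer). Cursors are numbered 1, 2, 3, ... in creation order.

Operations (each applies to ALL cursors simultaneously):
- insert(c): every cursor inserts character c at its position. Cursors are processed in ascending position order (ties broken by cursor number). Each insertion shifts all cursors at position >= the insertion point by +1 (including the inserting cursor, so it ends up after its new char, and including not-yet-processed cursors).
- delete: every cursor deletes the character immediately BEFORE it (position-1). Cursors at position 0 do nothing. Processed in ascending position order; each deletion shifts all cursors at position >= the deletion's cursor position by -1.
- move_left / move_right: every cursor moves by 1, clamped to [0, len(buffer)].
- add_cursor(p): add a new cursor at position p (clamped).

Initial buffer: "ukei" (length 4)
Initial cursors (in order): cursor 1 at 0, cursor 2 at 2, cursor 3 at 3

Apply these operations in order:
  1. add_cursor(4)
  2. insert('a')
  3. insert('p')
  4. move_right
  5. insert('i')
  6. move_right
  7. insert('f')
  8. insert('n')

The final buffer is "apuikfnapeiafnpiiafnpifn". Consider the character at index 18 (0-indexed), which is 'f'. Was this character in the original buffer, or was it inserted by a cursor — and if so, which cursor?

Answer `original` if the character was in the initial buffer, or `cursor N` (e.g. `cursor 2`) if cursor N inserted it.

After op 1 (add_cursor(4)): buffer="ukei" (len 4), cursors c1@0 c2@2 c3@3 c4@4, authorship ....
After op 2 (insert('a')): buffer="aukaeaia" (len 8), cursors c1@1 c2@4 c3@6 c4@8, authorship 1..2.3.4
After op 3 (insert('p')): buffer="apukapeapiap" (len 12), cursors c1@2 c2@6 c3@9 c4@12, authorship 11..22.33.44
After op 4 (move_right): buffer="apukapeapiap" (len 12), cursors c1@3 c2@7 c3@10 c4@12, authorship 11..22.33.44
After op 5 (insert('i')): buffer="apuikapeiapiiapi" (len 16), cursors c1@4 c2@9 c3@13 c4@16, authorship 11.1.22.233.3444
After op 6 (move_right): buffer="apuikapeiapiiapi" (len 16), cursors c1@5 c2@10 c3@14 c4@16, authorship 11.1.22.233.3444
After op 7 (insert('f')): buffer="apuikfapeiafpiiafpif" (len 20), cursors c1@6 c2@12 c3@17 c4@20, authorship 11.1.122.2323.343444
After op 8 (insert('n')): buffer="apuikfnapeiafnpiiafnpifn" (len 24), cursors c1@7 c2@14 c3@20 c4@24, authorship 11.1.1122.23223.34334444
Authorship (.=original, N=cursor N): 1 1 . 1 . 1 1 2 2 . 2 3 2 2 3 . 3 4 3 3 4 4 4 4
Index 18: author = 3

Answer: cursor 3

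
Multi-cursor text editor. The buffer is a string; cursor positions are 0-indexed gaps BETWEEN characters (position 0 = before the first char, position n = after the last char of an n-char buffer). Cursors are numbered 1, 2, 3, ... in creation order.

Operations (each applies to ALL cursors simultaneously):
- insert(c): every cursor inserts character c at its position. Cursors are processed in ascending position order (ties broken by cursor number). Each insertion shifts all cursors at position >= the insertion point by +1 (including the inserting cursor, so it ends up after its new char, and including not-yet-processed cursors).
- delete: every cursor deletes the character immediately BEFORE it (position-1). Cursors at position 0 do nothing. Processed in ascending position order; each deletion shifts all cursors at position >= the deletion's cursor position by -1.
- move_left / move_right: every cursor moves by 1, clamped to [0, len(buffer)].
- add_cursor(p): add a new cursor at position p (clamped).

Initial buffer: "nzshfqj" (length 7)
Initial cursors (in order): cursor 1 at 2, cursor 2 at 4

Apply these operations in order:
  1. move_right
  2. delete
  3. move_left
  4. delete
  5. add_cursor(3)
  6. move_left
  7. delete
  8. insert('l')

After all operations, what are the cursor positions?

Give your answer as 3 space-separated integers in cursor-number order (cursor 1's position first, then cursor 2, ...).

Answer: 2 2 4

Derivation:
After op 1 (move_right): buffer="nzshfqj" (len 7), cursors c1@3 c2@5, authorship .......
After op 2 (delete): buffer="nzhqj" (len 5), cursors c1@2 c2@3, authorship .....
After op 3 (move_left): buffer="nzhqj" (len 5), cursors c1@1 c2@2, authorship .....
After op 4 (delete): buffer="hqj" (len 3), cursors c1@0 c2@0, authorship ...
After op 5 (add_cursor(3)): buffer="hqj" (len 3), cursors c1@0 c2@0 c3@3, authorship ...
After op 6 (move_left): buffer="hqj" (len 3), cursors c1@0 c2@0 c3@2, authorship ...
After op 7 (delete): buffer="hj" (len 2), cursors c1@0 c2@0 c3@1, authorship ..
After op 8 (insert('l')): buffer="llhlj" (len 5), cursors c1@2 c2@2 c3@4, authorship 12.3.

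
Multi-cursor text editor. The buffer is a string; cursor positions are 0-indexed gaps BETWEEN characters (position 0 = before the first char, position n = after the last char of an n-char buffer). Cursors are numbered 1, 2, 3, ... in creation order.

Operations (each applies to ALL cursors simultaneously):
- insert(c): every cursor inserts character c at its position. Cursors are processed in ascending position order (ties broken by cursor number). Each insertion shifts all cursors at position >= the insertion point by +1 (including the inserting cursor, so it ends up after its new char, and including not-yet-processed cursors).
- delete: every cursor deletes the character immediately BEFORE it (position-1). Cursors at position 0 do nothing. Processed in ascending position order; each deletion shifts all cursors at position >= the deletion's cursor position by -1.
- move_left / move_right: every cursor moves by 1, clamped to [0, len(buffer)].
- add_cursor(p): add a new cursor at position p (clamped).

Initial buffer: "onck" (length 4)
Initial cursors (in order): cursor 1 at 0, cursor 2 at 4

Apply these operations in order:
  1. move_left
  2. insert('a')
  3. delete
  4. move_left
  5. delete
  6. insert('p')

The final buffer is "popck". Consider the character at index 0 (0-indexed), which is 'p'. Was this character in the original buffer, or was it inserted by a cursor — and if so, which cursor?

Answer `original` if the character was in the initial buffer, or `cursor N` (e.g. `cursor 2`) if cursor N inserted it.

Answer: cursor 1

Derivation:
After op 1 (move_left): buffer="onck" (len 4), cursors c1@0 c2@3, authorship ....
After op 2 (insert('a')): buffer="aoncak" (len 6), cursors c1@1 c2@5, authorship 1...2.
After op 3 (delete): buffer="onck" (len 4), cursors c1@0 c2@3, authorship ....
After op 4 (move_left): buffer="onck" (len 4), cursors c1@0 c2@2, authorship ....
After op 5 (delete): buffer="ock" (len 3), cursors c1@0 c2@1, authorship ...
After op 6 (insert('p')): buffer="popck" (len 5), cursors c1@1 c2@3, authorship 1.2..
Authorship (.=original, N=cursor N): 1 . 2 . .
Index 0: author = 1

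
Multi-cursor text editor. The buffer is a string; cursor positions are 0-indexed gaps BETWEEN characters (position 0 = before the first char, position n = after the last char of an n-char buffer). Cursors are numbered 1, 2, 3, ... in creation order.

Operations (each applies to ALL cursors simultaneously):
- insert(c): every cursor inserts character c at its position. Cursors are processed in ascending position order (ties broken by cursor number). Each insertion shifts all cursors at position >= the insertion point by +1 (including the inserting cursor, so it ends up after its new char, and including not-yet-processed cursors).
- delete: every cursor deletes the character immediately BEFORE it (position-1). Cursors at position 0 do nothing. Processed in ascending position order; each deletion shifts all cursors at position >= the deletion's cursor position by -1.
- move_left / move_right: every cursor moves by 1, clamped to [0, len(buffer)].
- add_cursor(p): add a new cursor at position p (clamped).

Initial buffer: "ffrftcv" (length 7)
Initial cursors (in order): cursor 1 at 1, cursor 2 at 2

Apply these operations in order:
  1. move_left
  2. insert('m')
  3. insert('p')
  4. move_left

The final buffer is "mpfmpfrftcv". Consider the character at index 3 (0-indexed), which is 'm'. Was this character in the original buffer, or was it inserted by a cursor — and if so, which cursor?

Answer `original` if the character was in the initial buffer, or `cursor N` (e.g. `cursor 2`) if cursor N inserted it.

Answer: cursor 2

Derivation:
After op 1 (move_left): buffer="ffrftcv" (len 7), cursors c1@0 c2@1, authorship .......
After op 2 (insert('m')): buffer="mfmfrftcv" (len 9), cursors c1@1 c2@3, authorship 1.2......
After op 3 (insert('p')): buffer="mpfmpfrftcv" (len 11), cursors c1@2 c2@5, authorship 11.22......
After op 4 (move_left): buffer="mpfmpfrftcv" (len 11), cursors c1@1 c2@4, authorship 11.22......
Authorship (.=original, N=cursor N): 1 1 . 2 2 . . . . . .
Index 3: author = 2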